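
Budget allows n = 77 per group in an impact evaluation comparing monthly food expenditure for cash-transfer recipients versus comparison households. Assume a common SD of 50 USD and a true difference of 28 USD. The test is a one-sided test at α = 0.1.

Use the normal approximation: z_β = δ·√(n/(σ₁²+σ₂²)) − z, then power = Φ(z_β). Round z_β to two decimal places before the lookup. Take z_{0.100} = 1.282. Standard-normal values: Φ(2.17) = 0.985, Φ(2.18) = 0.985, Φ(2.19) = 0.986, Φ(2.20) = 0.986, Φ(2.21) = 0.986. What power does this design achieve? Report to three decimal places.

Power ≈ 0.986

z_β = δ·√(n/(σ₁²+σ₂²)) − z_α
    = 28 · √(77/5000) − 1.282
    = 28 · 0.12410 − 1.282
    = 3.4747 − 1.282 = 2.1927 → 2.19
Power = Φ(2.19) = 0.986.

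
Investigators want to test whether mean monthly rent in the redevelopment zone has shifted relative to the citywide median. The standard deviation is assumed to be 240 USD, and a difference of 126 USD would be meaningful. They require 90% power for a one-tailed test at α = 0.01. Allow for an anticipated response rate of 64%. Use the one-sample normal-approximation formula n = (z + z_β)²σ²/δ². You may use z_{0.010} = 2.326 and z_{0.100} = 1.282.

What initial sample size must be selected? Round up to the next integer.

n = (z_α + z_β)² · σ² / δ²
  = (2.326 + 1.282)² · 240² / 126²
  = 13.0177 · 57600 / 15876
  = 47.23
Adjust for 64% response: 47.23 / 0.64 = 73.80.
Round up → n = 74.

n = 74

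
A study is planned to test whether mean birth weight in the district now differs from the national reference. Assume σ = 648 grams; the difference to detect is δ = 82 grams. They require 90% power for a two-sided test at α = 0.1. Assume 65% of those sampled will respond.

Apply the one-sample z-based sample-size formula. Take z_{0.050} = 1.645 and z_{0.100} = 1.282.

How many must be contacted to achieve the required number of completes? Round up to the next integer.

n = (z_{α/2} + z_β)² · σ² / δ²
  = (1.645 + 1.282)² · 648² / 82²
  = 8.5673 · 419904 / 6724
  = 535.02
Adjust for 65% response: 535.02 / 0.65 = 823.10.
Round up → n = 824.

n = 824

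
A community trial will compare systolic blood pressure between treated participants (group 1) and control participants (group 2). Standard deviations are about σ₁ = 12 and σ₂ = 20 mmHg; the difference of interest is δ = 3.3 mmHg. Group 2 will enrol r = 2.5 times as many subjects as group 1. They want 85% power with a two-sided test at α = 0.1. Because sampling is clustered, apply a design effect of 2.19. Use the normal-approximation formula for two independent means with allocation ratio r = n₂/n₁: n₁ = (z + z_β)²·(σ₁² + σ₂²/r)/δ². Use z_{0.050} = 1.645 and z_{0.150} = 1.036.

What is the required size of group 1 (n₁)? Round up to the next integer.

n₁ = (z_{α/2} + z_β)² · (σ₁² + σ₂²/r) / δ²
   = (1.645 + 1.036)² · (12² + 20²/2.5) / 3.3²
   = 7.1878 · (144 + 160) / 10.89
   = 7.1878 · 304 / 10.89
   = 200.65
Design effect: 2.19 × 200.65 = 439.42.
Round up → n₁ = 440; n₂ = r·n₁ = 2.5 × 440 = 1100.

n₁ = 440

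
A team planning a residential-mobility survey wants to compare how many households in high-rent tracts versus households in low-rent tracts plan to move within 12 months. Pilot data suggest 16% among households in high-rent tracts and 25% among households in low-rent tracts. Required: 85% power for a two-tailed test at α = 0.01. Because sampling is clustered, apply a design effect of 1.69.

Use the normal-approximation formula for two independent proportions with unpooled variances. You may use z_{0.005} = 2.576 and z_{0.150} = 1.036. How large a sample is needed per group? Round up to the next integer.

n = (z_{α/2} + z_β)² · [p₁(1−p₁) + p₂(1−p₂)] / (p₁ − p₂)²
  = (2.576 + 1.036)² · (0.16·0.84 + 0.25·0.75) / (-0.09)²
  = (3.612)² · (0.1344 + 0.1875) / 0.0081
  = 13.0465 · 0.3219 / 0.0081
  = 518.48
Design effect: 1.69 × 518.48 = 876.23.
Round up → n = 877 per group.

n = 877 per group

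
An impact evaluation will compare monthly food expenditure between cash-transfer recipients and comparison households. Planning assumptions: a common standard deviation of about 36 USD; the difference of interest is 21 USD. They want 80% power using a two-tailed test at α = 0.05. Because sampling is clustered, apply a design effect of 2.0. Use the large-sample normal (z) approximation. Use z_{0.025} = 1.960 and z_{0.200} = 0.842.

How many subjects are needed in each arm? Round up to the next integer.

n = 93 per group

n = (z_{α/2} + z_β)² · (σ₁² + σ₂²) / δ²
  = (1.960 + 0.842)² · (2·36² = 2592) / 21²
  = 7.8512 · 2592 / 441
  = 46.15
Design effect: 2.0 × 46.15 = 92.29.
Round up → n = 93 per group.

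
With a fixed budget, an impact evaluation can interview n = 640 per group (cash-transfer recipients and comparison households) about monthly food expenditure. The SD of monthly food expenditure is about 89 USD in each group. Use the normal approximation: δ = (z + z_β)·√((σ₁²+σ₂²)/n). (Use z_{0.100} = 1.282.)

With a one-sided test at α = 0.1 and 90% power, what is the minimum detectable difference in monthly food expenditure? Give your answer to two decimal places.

δ = (z_α + z_β) · √((σ₁²+σ₂²)/n)
  = (1.282 + 1.282) · √(15842/640)
  = 2.564 · √24.7531
  = 2.564 · 4.9753
  = 12.7565

Minimum detectable difference ≈ 12.76 USD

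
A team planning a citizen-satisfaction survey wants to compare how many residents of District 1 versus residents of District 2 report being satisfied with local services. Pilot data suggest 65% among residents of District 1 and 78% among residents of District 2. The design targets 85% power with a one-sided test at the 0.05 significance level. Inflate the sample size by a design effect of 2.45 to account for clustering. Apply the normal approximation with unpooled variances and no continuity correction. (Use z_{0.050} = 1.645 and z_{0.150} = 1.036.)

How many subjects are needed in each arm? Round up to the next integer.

n = (z_α + z_β)² · [p₁(1−p₁) + p₂(1−p₂)] / (p₁ − p₂)²
  = (1.645 + 1.036)² · (0.65·0.35 + 0.78·0.22) / (-0.13)²
  = (2.681)² · (0.2275 + 0.1716) / 0.0169
  = 7.1878 · 0.3991 / 0.0169
  = 169.74
Design effect: 2.45 × 169.74 = 415.87.
Round up → n = 416 per group.

n = 416 per group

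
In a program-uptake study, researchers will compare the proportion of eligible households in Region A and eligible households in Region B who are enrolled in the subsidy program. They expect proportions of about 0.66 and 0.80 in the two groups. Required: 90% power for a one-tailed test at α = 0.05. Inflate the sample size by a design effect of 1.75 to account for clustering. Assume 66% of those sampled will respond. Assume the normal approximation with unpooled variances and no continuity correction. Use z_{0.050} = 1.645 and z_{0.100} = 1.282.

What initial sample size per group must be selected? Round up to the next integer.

n = 446 per group

n = (z_α + z_β)² · [p₁(1−p₁) + p₂(1−p₂)] / (p₁ − p₂)²
  = (1.645 + 1.282)² · (0.66·0.34 + 0.80·0.20) / (-0.14)²
  = (2.927)² · (0.2244 + 0.1600) / 0.0196
  = 8.5673 · 0.3844 / 0.0196
  = 168.02
Design effect: 1.75 × 168.02 = 294.04.
Adjust for 66% response: 294.04 / 0.66 = 445.52.
Round up → n = 446 per group.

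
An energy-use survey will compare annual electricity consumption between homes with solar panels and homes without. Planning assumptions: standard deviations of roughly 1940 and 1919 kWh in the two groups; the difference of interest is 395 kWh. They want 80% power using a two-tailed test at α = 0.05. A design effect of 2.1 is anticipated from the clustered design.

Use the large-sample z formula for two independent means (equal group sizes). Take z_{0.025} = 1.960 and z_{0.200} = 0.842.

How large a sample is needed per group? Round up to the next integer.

n = (z_{α/2} + z_β)² · (σ₁² + σ₂²) / δ²
  = (1.960 + 0.842)² · (1940² + 1919² = 7446161) / 395²
  = 7.8512 · 7446161 / 156025
  = 374.69
Design effect: 2.1 × 374.69 = 786.85.
Round up → n = 787 per group.

n = 787 per group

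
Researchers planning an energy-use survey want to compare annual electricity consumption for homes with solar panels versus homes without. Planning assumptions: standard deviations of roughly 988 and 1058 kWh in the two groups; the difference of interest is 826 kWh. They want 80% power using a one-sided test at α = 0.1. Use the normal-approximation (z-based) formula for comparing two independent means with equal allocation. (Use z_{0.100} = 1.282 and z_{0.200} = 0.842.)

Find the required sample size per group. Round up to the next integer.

n = 14 per group

n = (z_α + z_β)² · (σ₁² + σ₂²) / δ²
  = (1.282 + 0.842)² · (988² + 1058² = 2095508) / 826²
  = 4.5114 · 2095508 / 682276
  = 13.86
Round up → n = 14 per group.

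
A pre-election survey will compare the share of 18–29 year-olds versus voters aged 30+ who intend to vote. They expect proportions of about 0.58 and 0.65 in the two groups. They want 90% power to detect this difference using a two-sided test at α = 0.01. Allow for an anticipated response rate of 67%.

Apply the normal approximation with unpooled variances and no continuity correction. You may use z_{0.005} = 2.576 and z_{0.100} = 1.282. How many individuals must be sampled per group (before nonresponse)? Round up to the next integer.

n = (z_{α/2} + z_β)² · [p₁(1−p₁) + p₂(1−p₂)] / (p₁ − p₂)²
  = (2.576 + 1.282)² · (0.58·0.42 + 0.65·0.35) / (-0.07)²
  = (3.858)² · (0.2436 + 0.2275) / 0.0049
  = 14.8842 · 0.4711 / 0.0049
  = 1431.01
Adjust for 67% response: 1431.01 / 0.67 = 2135.83.
Round up → n = 2136 per group.

n = 2136 per group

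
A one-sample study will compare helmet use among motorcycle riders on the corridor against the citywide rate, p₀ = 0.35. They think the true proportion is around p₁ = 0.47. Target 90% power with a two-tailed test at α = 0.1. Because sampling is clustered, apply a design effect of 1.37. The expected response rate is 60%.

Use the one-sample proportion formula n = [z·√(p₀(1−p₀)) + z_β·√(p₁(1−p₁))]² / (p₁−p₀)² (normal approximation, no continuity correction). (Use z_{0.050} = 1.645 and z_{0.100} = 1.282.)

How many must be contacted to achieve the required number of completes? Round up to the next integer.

n = [z_{α/2}·√(p₀q₀) + z_β·√(p₁q₁)]² / (p₁ − p₀)²
  = [1.645·√(0.35·0.65) + 1.282·√(0.47·0.53)]² / (0.12)²
  = [1.645·0.4770 + 1.282·0.4991]² / 0.0144
  = [1.4245]² / 0.0144
  = 140.91
Design effect: 1.37 × 140.91 = 193.05.
Adjust for 60% response: 193.05 / 0.60 = 321.74.
Round up → n = 322.

n = 322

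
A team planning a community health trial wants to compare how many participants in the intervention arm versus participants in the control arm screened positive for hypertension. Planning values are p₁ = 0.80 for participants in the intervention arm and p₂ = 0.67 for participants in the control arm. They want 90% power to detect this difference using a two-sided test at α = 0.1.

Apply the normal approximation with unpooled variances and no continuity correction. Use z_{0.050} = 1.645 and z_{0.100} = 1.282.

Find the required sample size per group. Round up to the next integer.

n = 194 per group

n = (z_{α/2} + z_β)² · [p₁(1−p₁) + p₂(1−p₂)] / (p₁ − p₂)²
  = (1.645 + 1.282)² · (0.80·0.20 + 0.67·0.33) / (0.13)²
  = (2.927)² · (0.1600 + 0.2211) / 0.0169
  = 8.5673 · 0.3811 / 0.0169
  = 193.20
Round up → n = 194 per group.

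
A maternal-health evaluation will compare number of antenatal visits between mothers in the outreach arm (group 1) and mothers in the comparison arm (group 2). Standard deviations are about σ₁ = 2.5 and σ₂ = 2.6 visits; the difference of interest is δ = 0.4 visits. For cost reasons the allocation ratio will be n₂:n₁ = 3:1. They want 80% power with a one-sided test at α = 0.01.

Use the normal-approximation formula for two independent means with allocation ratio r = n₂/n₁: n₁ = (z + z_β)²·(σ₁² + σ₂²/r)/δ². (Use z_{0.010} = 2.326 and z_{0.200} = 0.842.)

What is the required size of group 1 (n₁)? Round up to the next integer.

n₁ = 534

n₁ = (z_α + z_β)² · (σ₁² + σ₂²/r) / δ²
   = (2.326 + 0.842)² · (2.5² + 2.6²/3) / 0.4²
   = 10.0362 · (6.25 + 2.2533) / 0.16
   = 10.0362 · 8.5033 / 0.16
   = 533.38
Round up → n₁ = 534; n₂ = r·n₁ = 3 × 534 = 1602.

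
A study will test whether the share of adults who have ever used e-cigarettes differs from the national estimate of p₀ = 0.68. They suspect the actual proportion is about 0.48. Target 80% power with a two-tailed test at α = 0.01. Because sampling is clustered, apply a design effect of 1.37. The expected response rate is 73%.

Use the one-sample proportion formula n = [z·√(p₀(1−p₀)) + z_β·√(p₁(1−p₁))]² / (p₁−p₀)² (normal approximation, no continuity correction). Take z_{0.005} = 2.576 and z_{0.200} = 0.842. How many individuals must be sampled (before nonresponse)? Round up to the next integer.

n = [z_{α/2}·√(p₀q₀) + z_β·√(p₁q₁)]² / (p₁ − p₀)²
  = [2.576·√(0.68·0.32) + 0.842·√(0.48·0.52)]² / (-0.20)²
  = [2.576·0.4665 + 0.842·0.4996]² / 0.0400
  = [1.6223]² / 0.0400
  = 65.80
Design effect: 1.37 × 65.80 = 90.14.
Adjust for 73% response: 90.14 / 0.73 = 123.48.
Round up → n = 124.

n = 124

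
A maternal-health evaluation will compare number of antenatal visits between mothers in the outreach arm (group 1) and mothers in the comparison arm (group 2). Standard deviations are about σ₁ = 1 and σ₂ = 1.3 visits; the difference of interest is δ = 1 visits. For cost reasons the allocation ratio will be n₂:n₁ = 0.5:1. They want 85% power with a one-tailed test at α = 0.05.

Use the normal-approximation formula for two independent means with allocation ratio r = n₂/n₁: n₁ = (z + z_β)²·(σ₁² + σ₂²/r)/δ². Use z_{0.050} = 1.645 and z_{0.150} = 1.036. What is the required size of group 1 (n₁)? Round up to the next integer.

n₁ = 32

n₁ = (z_α + z_β)² · (σ₁² + σ₂²/r) / δ²
   = (1.645 + 1.036)² · (1² + 1.3²/0.5) / 1²
   = 7.1878 · (1 + 3.38) / 1
   = 7.1878 · 4.38 / 1
   = 31.48
Round up → n₁ = 32; n₂ = r·n₁ = 0.5 × 32 = 16.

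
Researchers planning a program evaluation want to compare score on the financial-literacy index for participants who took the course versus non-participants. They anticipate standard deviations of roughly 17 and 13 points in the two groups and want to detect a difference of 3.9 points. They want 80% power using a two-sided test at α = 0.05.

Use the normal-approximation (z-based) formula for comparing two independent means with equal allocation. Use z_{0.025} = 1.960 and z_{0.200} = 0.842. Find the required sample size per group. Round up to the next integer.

n = (z_{α/2} + z_β)² · (σ₁² + σ₂²) / δ²
  = (1.960 + 0.842)² · (17² + 13² = 458) / 3.9²
  = 7.8512 · 458 / 15.21
  = 236.41
Round up → n = 237 per group.

n = 237 per group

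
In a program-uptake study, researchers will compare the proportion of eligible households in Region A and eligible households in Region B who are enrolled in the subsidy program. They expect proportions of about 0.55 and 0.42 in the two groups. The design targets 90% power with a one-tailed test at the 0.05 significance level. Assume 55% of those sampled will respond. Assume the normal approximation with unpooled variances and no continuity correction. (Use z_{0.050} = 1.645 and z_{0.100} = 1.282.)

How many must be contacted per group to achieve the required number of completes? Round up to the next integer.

n = (z_α + z_β)² · [p₁(1−p₁) + p₂(1−p₂)] / (p₁ − p₂)²
  = (1.645 + 1.282)² · (0.55·0.45 + 0.42·0.58) / (0.13)²
  = (2.927)² · (0.2475 + 0.2436) / 0.0169
  = 8.5673 · 0.4911 / 0.0169
  = 248.96
Adjust for 55% response: 248.96 / 0.55 = 452.65.
Round up → n = 453 per group.

n = 453 per group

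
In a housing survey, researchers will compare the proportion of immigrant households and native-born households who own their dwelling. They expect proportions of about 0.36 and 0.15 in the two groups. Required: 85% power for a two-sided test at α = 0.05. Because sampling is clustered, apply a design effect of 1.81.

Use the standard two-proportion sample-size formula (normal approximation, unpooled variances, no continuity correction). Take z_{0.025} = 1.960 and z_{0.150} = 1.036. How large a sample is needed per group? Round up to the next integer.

n = 132 per group

n = (z_{α/2} + z_β)² · [p₁(1−p₁) + p₂(1−p₂)] / (p₁ − p₂)²
  = (1.960 + 1.036)² · (0.36·0.64 + 0.15·0.85) / (0.21)²
  = (2.996)² · (0.2304 + 0.1275) / 0.0441
  = 8.9760 · 0.3579 / 0.0441
  = 72.85
Design effect: 1.81 × 72.85 = 131.85.
Round up → n = 132 per group.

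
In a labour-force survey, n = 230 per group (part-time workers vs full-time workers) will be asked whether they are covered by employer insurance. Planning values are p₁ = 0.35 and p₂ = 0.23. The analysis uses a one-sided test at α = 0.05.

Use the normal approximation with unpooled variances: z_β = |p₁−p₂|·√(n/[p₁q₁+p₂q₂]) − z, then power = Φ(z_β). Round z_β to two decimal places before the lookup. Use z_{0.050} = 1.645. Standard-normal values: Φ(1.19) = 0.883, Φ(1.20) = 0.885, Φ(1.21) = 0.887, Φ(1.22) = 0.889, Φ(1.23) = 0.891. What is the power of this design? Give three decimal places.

z_β = |p₁−p₂|·√(n/[p₁q₁+p₂q₂]) − z_α
    = 0.12 · √(230/0.4046) − 1.645
    = 0.12 · 23.8425 − 1.645
    = 2.8611 − 1.645 = 1.2161 → 1.22
Power = Φ(1.22) = 0.889.

Power ≈ 0.889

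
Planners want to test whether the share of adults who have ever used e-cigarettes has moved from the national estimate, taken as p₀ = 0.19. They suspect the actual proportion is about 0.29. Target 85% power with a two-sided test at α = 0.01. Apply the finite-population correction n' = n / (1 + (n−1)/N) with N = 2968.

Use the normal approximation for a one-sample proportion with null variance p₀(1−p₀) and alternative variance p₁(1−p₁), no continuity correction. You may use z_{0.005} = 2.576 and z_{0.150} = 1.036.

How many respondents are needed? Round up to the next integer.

n = [z_{α/2}·√(p₀q₀) + z_β·√(p₁q₁)]² / (p₁ − p₀)²
  = [2.576·√(0.19·0.81) + 1.036·√(0.29·0.71)]² / (0.10)²
  = [2.576·0.3923 + 1.036·0.4538]² / 0.0100
  = [1.4807]² / 0.0100
  = 219.24
Finite-population correction (N = 2968): 219.24 / (1 + (219.24 − 1)/2968) = 204.22.
Round up → n = 205.

n = 205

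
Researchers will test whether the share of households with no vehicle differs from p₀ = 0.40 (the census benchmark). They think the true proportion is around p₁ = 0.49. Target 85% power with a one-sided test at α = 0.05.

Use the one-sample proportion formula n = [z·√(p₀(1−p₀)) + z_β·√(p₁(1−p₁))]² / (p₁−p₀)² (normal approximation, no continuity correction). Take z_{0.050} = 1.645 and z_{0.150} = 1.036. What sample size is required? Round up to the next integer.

n = 217

n = [z_α·√(p₀q₀) + z_β·√(p₁q₁)]² / (p₁ − p₀)²
  = [1.645·√(0.40·0.60) + 1.036·√(0.49·0.51)]² / (0.09)²
  = [1.645·0.4899 + 1.036·0.4999]² / 0.0081
  = [1.3238]² / 0.0081
  = 216.34
Round up → n = 217.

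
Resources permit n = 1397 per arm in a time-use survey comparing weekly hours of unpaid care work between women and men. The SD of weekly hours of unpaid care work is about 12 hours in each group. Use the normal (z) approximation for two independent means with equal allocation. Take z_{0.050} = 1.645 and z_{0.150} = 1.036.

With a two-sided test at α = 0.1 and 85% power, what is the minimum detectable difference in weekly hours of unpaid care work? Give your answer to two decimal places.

δ = (z_{α/2} + z_β) · √((σ₁²+σ₂²)/n)
  = (1.645 + 1.036) · √(288/1397)
  = 2.681 · √0.20616
  = 2.681 · 0.4540
  = 1.2173

Minimum detectable difference ≈ 1.22 hours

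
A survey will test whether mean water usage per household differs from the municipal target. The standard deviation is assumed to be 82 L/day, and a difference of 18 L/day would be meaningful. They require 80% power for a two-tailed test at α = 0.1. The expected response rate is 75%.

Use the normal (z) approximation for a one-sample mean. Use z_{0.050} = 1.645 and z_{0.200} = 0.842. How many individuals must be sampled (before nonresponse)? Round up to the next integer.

n = 172

n = (z_{α/2} + z_β)² · σ² / δ²
  = (1.645 + 0.842)² · 82² / 18²
  = 6.1852 · 6724 / 324
  = 128.36
Adjust for 75% response: 128.36 / 0.75 = 171.15.
Round up → n = 172.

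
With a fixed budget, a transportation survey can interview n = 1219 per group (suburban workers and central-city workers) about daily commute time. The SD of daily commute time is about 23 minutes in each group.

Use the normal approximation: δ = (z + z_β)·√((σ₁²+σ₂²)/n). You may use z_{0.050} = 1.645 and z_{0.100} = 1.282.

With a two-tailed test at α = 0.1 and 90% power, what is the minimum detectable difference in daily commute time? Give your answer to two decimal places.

δ = (z_{α/2} + z_β) · √((σ₁²+σ₂²)/n)
  = (1.645 + 1.282) · √(1058/1219)
  = 2.927 · √0.86792
  = 2.927 · 0.9316
  = 2.7269

Minimum detectable difference ≈ 2.73 minutes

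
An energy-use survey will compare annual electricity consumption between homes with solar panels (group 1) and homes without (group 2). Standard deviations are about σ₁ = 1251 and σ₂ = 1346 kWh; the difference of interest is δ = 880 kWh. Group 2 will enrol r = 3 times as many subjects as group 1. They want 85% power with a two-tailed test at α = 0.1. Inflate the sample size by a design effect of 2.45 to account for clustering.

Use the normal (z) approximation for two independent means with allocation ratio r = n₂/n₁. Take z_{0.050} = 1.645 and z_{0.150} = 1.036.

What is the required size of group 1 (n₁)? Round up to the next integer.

n₁ = (z_{α/2} + z_β)² · (σ₁² + σ₂²/r) / δ²
   = (1.645 + 1.036)² · (1251² + 1346²/3) / 880²
   = 7.1878 · (1565001 + 603905.3) / 774400
   = 7.1878 · 2168906.3 / 774400
   = 20.13
Design effect: 2.45 × 20.13 = 49.32.
Round up → n₁ = 50; n₂ = r·n₁ = 3 × 50 = 150.

n₁ = 50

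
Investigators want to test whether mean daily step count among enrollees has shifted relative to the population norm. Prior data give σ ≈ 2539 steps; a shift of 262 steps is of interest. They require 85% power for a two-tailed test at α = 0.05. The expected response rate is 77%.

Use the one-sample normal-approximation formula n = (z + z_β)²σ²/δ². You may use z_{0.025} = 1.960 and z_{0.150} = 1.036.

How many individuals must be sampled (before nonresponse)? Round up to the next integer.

n = (z_{α/2} + z_β)² · σ² / δ²
  = (1.960 + 1.036)² · 2539² / 262²
  = 8.9760 · 6446521 / 68644
  = 842.96
Adjust for 77% response: 842.96 / 0.77 = 1094.75.
Round up → n = 1095.

n = 1095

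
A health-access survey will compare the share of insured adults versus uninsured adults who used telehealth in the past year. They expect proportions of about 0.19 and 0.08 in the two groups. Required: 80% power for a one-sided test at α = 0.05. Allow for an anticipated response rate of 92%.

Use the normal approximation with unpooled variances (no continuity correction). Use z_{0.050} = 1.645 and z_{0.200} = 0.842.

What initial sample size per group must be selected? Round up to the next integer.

n = (z_α + z_β)² · [p₁(1−p₁) + p₂(1−p₂)] / (p₁ − p₂)²
  = (1.645 + 0.842)² · (0.19·0.81 + 0.08·0.92) / (0.11)²
  = (2.487)² · (0.1539 + 0.0736) / 0.0121
  = 6.1852 · 0.2275 / 0.0121
  = 116.29
Adjust for 92% response: 116.29 / 0.92 = 126.40.
Round up → n = 127 per group.

n = 127 per group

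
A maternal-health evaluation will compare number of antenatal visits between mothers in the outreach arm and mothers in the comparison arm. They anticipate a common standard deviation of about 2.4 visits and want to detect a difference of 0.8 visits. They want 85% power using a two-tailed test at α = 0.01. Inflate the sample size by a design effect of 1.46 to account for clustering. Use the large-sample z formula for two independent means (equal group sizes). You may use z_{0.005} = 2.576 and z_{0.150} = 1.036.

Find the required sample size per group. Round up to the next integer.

n = (z_{α/2} + z_β)² · (σ₁² + σ₂²) / δ²
  = (2.576 + 1.036)² · (2·2.4² = 11.52) / 0.8²
  = 13.0465 · 11.52 / 0.64
  = 234.84
Design effect: 1.46 × 234.84 = 342.86.
Round up → n = 343 per group.

n = 343 per group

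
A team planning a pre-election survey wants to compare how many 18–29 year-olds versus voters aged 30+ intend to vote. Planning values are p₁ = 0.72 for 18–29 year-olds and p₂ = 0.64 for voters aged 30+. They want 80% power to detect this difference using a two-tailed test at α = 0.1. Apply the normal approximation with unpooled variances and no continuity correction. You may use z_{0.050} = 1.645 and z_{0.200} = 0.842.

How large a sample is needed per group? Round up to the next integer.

n = 418 per group

n = (z_{α/2} + z_β)² · [p₁(1−p₁) + p₂(1−p₂)] / (p₁ − p₂)²
  = (1.645 + 0.842)² · (0.72·0.28 + 0.64·0.36) / (0.08)²
  = (2.487)² · (0.2016 + 0.2304) / 0.0064
  = 6.1852 · 0.4320 / 0.0064
  = 417.50
Round up → n = 418 per group.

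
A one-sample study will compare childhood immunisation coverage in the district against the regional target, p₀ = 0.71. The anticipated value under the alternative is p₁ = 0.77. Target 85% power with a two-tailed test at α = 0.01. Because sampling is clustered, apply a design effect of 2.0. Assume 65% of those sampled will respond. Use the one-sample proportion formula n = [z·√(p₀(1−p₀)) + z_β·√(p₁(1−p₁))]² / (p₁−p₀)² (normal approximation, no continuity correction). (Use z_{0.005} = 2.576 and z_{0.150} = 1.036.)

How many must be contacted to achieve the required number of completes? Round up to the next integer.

n = 2202

n = [z_{α/2}·√(p₀q₀) + z_β·√(p₁q₁)]² / (p₁ − p₀)²
  = [2.576·√(0.71·0.29) + 1.036·√(0.77·0.23)]² / (0.06)²
  = [2.576·0.4538 + 1.036·0.4208]² / 0.0036
  = [1.6049]² / 0.0036
  = 715.45
Design effect: 2.0 × 715.45 = 1430.90.
Adjust for 65% response: 1430.90 / 0.65 = 2201.38.
Round up → n = 2202.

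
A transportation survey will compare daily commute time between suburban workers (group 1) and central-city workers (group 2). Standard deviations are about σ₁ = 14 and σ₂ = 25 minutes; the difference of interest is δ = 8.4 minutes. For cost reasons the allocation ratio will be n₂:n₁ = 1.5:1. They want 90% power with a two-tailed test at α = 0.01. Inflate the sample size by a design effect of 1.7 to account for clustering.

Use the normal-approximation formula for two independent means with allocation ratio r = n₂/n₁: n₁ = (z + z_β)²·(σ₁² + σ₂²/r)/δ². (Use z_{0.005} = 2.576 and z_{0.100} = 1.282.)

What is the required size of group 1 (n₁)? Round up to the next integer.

n₁ = 220

n₁ = (z_{α/2} + z_β)² · (σ₁² + σ₂²/r) / δ²
   = (2.576 + 1.282)² · (14² + 25²/1.5) / 8.4²
   = 14.8842 · (196 + 416.6667) / 70.56
   = 14.8842 · 612.6667 / 70.56
   = 129.24
Design effect: 1.7 × 129.24 = 219.70.
Round up → n₁ = 220; n₂ = r·n₁ = 1.5 × 220 = 330.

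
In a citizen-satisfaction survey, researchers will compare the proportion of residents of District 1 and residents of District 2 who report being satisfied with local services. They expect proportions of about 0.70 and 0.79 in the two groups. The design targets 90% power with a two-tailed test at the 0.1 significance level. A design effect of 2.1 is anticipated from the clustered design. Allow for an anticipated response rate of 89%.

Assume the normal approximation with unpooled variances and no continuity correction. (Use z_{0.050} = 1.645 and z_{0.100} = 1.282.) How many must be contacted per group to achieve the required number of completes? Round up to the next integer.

n = 939 per group

n = (z_{α/2} + z_β)² · [p₁(1−p₁) + p₂(1−p₂)] / (p₁ − p₂)²
  = (1.645 + 1.282)² · (0.70·0.30 + 0.79·0.21) / (-0.09)²
  = (2.927)² · (0.2100 + 0.1659) / 0.0081
  = 8.5673 · 0.3759 / 0.0081
  = 397.59
Design effect: 2.1 × 397.59 = 834.93.
Adjust for 89% response: 834.93 / 0.89 = 938.13.
Round up → n = 939 per group.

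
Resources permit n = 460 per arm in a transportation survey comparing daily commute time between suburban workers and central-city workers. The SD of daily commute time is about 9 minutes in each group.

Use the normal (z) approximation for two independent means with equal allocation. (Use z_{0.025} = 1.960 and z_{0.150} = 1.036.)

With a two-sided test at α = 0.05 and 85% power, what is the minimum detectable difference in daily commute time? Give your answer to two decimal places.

Minimum detectable difference ≈ 1.78 minutes

δ = (z_{α/2} + z_β) · √((σ₁²+σ₂²)/n)
  = (1.960 + 1.036) · √(162/460)
  = 2.996 · √0.35217
  = 2.996 · 0.5934
  = 1.7780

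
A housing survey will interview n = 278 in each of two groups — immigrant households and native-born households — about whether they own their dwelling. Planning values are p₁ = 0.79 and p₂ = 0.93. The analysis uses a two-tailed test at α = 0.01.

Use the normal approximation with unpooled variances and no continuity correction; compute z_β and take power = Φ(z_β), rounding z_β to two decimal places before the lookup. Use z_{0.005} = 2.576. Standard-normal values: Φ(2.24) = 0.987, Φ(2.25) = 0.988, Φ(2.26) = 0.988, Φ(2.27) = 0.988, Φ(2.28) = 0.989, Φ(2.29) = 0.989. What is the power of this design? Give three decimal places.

z_β = |p₁−p₂|·√(n/[p₁q₁+p₂q₂]) − z_{α/2}
    = 0.14 · √(278/0.2310) − 2.576
    = 0.14 · 34.6910 − 2.576
    = 4.8567 − 2.576 = 2.2807 → 2.28
Power = Φ(2.28) = 0.989.

Power ≈ 0.989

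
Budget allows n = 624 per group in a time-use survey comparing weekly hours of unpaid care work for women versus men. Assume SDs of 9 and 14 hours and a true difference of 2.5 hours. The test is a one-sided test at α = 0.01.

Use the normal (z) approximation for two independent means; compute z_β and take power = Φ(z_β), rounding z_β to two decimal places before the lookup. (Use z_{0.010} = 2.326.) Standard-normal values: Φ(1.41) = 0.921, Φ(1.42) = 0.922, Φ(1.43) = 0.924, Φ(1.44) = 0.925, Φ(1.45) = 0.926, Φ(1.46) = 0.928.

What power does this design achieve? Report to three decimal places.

Power ≈ 0.924

z_β = δ·√(n/(σ₁²+σ₂²)) − z_α
    = 2.5 · √(624/277) − 2.326
    = 2.5 · 1.50090 − 2.326
    = 3.7523 − 2.326 = 1.4263 → 1.43
Power = Φ(1.43) = 0.924.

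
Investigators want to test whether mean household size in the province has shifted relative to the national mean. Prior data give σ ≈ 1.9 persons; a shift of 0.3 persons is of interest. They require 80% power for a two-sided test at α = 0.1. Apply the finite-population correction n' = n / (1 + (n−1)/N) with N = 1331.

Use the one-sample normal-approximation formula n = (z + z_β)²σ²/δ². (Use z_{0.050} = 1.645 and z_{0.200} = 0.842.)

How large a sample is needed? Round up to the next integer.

n = 210

n = (z_{α/2} + z_β)² · σ² / δ²
  = (1.645 + 0.842)² · 1.9² / 0.3²
  = 6.1852 · 3.61 / 0.09
  = 248.09
Finite-population correction (N = 1331): 248.09 / (1 + (248.09 − 1)/1331) = 209.25.
Round up → n = 210.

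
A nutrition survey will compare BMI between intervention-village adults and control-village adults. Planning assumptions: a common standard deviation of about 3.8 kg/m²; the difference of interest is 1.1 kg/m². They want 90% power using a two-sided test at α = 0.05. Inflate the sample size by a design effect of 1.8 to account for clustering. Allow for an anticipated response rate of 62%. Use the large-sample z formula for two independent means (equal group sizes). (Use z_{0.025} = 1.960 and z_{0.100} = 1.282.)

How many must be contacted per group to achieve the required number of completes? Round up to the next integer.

n = (z_{α/2} + z_β)² · (σ₁² + σ₂²) / δ²
  = (1.960 + 1.282)² · (2·3.8² = 28.88) / 1.1²
  = 10.5106 · 28.88 / 1.21
  = 250.86
Design effect: 1.8 × 250.86 = 451.55.
Adjust for 62% response: 451.55 / 0.62 = 728.31.
Round up → n = 729 per group.

n = 729 per group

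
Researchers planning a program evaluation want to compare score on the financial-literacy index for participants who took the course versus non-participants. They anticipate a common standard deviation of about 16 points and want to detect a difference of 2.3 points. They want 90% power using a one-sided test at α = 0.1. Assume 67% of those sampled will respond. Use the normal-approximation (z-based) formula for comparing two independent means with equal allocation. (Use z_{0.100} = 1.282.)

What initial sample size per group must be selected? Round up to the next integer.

n = 950 per group

n = (z_α + z_β)² · (σ₁² + σ₂²) / δ²
  = (1.282 + 1.282)² · (2·16² = 512) / 2.3²
  = 6.5741 · 512 / 5.29
  = 636.28
Adjust for 67% response: 636.28 / 0.67 = 949.68.
Round up → n = 950 per group.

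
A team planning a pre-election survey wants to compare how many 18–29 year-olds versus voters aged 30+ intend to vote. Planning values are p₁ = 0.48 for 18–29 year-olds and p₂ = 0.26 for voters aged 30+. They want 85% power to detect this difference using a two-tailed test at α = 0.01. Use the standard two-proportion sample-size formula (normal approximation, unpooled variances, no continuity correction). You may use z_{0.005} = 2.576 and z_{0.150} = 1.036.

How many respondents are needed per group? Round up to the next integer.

n = (z_{α/2} + z_β)² · [p₁(1−p₁) + p₂(1−p₂)] / (p₁ − p₂)²
  = (2.576 + 1.036)² · (0.48·0.52 + 0.26·0.74) / (0.22)²
  = (3.612)² · (0.2496 + 0.1924) / 0.0484
  = 13.0465 · 0.4420 / 0.0484
  = 119.14
Round up → n = 120 per group.

n = 120 per group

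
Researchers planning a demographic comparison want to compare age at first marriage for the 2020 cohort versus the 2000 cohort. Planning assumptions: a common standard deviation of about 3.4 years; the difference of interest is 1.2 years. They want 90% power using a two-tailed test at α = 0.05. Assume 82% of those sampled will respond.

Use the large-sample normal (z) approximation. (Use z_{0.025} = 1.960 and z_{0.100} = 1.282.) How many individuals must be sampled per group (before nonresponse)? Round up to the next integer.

n = 206 per group

n = (z_{α/2} + z_β)² · (σ₁² + σ₂²) / δ²
  = (1.960 + 1.282)² · (2·3.4² = 23.12) / 1.2²
  = 10.5106 · 23.12 / 1.44
  = 168.75
Adjust for 82% response: 168.75 / 0.82 = 205.80.
Round up → n = 206 per group.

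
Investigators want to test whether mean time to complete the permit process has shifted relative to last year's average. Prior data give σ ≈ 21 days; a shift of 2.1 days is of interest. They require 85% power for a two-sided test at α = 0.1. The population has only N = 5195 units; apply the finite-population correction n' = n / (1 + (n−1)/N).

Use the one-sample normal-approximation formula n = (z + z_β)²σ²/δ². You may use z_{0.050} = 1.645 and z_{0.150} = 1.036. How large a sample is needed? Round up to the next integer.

n = (z_{α/2} + z_β)² · σ² / δ²
  = (1.645 + 1.036)² · 21² / 2.1²
  = 7.1878 · 441 / 4.41
  = 718.78
Finite-population correction (N = 5195): 718.78 / (1 + (718.78 − 1)/5195) = 631.52.
Round up → n = 632.

n = 632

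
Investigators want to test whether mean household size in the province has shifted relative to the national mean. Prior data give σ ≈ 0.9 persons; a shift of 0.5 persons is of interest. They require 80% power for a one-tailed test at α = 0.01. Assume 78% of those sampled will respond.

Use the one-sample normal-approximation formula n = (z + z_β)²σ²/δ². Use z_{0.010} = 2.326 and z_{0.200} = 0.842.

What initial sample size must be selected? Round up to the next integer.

n = 42

n = (z_α + z_β)² · σ² / δ²
  = (2.326 + 0.842)² · 0.9² / 0.5²
  = 10.0362 · 0.81 / 0.25
  = 32.52
Adjust for 78% response: 32.52 / 0.78 = 41.69.
Round up → n = 42.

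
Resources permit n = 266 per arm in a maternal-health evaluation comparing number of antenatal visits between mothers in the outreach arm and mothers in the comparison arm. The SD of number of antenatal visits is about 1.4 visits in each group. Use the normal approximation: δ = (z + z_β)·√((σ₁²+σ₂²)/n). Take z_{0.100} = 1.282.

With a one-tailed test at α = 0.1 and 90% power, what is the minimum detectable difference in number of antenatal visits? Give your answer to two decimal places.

δ = (z_α + z_β) · √((σ₁²+σ₂²)/n)
  = (1.282 + 1.282) · √(3.92/266)
  = 2.564 · √0.01474
  = 2.564 · 0.1214
  = 0.3113

Minimum detectable difference ≈ 0.31 visits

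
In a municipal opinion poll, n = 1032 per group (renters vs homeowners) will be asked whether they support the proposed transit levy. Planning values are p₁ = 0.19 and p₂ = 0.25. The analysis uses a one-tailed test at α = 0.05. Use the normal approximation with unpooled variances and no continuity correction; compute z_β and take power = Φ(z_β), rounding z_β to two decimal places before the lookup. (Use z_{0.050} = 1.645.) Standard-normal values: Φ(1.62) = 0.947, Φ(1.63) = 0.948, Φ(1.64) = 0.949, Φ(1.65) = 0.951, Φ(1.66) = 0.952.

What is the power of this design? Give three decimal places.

Power ≈ 0.951

z_β = |p₁−p₂|·√(n/[p₁q₁+p₂q₂]) − z_α
    = 0.06 · √(1032/0.3414) − 1.645
    = 0.06 · 54.9804 − 1.645
    = 3.2988 − 1.645 = 1.6538 → 1.65
Power = Φ(1.65) = 0.951.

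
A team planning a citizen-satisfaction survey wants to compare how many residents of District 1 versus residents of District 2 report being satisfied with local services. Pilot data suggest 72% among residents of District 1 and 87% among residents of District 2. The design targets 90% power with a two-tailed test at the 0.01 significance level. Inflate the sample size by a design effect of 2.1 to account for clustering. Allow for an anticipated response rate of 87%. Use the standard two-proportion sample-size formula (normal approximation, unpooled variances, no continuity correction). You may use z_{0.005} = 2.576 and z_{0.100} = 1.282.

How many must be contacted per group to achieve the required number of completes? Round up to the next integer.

n = (z_{α/2} + z_β)² · [p₁(1−p₁) + p₂(1−p₂)] / (p₁ − p₂)²
  = (2.576 + 1.282)² · (0.72·0.28 + 0.87·0.13) / (-0.15)²
  = (3.858)² · (0.2016 + 0.1131) / 0.0225
  = 14.8842 · 0.3147 / 0.0225
  = 208.18
Design effect: 2.1 × 208.18 = 437.18.
Adjust for 87% response: 437.18 / 0.87 = 502.50.
Round up → n = 503 per group.

n = 503 per group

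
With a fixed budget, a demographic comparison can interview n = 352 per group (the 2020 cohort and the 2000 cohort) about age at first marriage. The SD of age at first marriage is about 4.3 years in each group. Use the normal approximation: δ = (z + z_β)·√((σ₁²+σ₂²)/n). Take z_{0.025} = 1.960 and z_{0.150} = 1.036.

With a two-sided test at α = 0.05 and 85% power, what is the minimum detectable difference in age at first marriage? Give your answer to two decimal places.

Minimum detectable difference ≈ 0.97 years

δ = (z_{α/2} + z_β) · √((σ₁²+σ₂²)/n)
  = (1.960 + 1.036) · √(36.98/352)
  = 2.996 · √0.10506
  = 2.996 · 0.3241
  = 0.9711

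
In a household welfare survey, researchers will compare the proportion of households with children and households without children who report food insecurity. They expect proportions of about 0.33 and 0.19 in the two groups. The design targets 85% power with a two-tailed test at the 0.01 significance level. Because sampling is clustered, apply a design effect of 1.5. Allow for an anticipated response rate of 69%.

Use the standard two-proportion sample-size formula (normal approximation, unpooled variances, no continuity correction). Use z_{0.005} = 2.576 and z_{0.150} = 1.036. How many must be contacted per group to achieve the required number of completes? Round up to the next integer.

n = 543 per group

n = (z_{α/2} + z_β)² · [p₁(1−p₁) + p₂(1−p₂)] / (p₁ − p₂)²
  = (2.576 + 1.036)² · (0.33·0.67 + 0.19·0.81) / (0.14)²
  = (3.612)² · (0.2211 + 0.1539) / 0.0196
  = 13.0465 · 0.3750 / 0.0196
  = 249.62
Design effect: 1.5 × 249.62 = 374.42.
Adjust for 69% response: 374.42 / 0.69 = 542.64.
Round up → n = 543 per group.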